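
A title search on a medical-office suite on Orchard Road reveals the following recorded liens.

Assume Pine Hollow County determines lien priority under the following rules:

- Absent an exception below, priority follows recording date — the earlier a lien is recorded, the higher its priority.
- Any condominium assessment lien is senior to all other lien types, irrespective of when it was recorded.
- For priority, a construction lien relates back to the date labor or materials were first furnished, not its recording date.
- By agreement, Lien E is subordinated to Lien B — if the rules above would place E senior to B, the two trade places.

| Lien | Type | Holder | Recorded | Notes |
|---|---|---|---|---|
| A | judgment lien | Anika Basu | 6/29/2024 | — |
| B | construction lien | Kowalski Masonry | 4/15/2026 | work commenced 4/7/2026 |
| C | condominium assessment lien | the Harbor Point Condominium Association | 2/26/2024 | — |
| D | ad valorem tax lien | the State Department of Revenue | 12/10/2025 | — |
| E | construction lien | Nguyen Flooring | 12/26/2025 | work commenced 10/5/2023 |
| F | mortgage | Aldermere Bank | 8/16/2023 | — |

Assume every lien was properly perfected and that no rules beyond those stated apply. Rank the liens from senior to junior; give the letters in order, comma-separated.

C, F, B, A, D, E

Effective dates: B is treated as recorded 4/7/2026, the work-commencement date; E's effective date is 10/5/2023, when work began.
C, as a condominium assessment lien, has superpriority and ranks first.
Remaining liens by effective date: F (8/16/2023), E (10/5/2023), A (6/29/2024), D (12/10/2025), B (4/7/2026).
E is senior to B before the subordination, so the two trade places.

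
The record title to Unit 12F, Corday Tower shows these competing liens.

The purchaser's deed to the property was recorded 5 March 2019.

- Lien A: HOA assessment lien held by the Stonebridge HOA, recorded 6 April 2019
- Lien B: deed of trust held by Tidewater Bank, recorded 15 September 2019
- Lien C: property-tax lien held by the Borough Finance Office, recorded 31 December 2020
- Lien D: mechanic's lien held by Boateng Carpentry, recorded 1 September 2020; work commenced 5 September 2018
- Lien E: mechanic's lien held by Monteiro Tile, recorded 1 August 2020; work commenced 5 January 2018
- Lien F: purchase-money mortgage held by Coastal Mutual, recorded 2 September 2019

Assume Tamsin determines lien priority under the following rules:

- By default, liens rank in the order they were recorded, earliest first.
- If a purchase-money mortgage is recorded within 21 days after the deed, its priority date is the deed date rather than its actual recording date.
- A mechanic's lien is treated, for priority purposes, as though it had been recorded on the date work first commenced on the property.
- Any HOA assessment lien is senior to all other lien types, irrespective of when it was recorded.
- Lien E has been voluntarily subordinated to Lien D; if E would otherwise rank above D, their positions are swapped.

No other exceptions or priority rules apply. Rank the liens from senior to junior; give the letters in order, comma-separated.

Effective dates after the stated exceptions: D's effective date is 5 September 2018, when work began; E's effective date is 5 January 2018, when work began; F was recorded 181 days after the deed, outside the 21-day window, so it keeps its recording date.
A is an HOA assessment lien and takes priority over every other lien.
Ordering the rest by effective date: E (5 January 2018), D (5 September 2018), F (2 September 2019), B (15 September 2019), C (31 December 2020).
The subordination applies — E was senior to D — so E and D swap.

A, D, E, F, B, C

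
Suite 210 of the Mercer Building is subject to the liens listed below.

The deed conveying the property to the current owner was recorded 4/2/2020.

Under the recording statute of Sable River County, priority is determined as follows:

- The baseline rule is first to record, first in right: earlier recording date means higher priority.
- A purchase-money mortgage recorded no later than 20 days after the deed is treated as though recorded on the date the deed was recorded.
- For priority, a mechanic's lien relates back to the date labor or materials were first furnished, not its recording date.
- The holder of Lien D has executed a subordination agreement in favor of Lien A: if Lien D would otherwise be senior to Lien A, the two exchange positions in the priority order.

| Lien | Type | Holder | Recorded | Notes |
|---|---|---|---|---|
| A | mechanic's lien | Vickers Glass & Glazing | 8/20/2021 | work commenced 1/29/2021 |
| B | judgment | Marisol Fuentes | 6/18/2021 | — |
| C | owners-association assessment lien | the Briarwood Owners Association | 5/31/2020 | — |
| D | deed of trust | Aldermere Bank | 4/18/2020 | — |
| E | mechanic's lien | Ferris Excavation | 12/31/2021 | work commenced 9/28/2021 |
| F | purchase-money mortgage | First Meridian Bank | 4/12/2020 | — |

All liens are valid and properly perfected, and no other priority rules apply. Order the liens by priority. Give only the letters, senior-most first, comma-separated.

First, effective dates: A is treated as recorded 1/29/2021, the work-commencement date; E's effective date is 9/28/2021, when work began; F relates back to the deed date 4/2/2020.
Ordering by effective date: F (4/2/2020), D (4/18/2020), C (5/31/2020), A (1/29/2021), B (6/18/2021), E (9/28/2021).
D is senior to A before the subordination, so the two trade places.

F, A, C, D, B, E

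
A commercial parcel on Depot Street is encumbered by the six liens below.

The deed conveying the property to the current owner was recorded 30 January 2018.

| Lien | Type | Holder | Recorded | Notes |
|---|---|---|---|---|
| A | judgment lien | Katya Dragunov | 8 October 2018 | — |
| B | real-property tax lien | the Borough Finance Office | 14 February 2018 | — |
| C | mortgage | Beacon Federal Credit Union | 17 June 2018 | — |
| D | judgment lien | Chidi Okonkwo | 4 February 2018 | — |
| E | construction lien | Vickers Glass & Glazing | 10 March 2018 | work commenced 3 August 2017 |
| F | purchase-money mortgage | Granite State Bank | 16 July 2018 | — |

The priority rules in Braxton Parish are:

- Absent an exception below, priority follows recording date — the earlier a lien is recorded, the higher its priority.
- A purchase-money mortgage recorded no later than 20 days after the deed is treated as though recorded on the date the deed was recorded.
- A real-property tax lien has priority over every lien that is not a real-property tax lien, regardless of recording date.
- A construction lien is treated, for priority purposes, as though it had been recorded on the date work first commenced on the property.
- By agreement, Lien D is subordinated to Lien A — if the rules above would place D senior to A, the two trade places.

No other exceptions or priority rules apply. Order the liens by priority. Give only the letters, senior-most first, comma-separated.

Effective dates after the stated exceptions: E's effective date is 3 August 2017, when work began; F missed the 20-day window (167 days after the deed), so its recording date stands.
B is a real-property tax lien and takes priority over every other lien.
Remaining liens by effective date: E (3 August 2017), D (4 February 2018), C (17 June 2018), F (16 July 2018), A (8 October 2018).
Because D would otherwise rank above A, the subordination swaps them.

B, E, A, C, F, D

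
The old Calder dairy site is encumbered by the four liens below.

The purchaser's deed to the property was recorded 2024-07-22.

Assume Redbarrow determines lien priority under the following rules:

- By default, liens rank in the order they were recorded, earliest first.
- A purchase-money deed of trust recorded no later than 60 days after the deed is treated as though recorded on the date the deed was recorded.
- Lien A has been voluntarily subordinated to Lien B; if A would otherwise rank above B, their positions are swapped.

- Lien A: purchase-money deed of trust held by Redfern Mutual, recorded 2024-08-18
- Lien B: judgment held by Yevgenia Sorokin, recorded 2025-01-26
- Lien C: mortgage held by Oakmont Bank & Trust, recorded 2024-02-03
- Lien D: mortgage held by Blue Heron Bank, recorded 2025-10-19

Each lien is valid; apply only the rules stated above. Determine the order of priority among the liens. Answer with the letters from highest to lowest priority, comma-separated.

C, B, A, D

First, effective dates: A was recorded within the 60-day window, so its effective date is the deed date 2024-07-22.
Sorted by effective date: C (2024-02-03), A (2024-07-22), B (2025-01-26), D (2025-10-19).
A would otherwise be senior to B, so under the subordination agreement A and B exchange positions.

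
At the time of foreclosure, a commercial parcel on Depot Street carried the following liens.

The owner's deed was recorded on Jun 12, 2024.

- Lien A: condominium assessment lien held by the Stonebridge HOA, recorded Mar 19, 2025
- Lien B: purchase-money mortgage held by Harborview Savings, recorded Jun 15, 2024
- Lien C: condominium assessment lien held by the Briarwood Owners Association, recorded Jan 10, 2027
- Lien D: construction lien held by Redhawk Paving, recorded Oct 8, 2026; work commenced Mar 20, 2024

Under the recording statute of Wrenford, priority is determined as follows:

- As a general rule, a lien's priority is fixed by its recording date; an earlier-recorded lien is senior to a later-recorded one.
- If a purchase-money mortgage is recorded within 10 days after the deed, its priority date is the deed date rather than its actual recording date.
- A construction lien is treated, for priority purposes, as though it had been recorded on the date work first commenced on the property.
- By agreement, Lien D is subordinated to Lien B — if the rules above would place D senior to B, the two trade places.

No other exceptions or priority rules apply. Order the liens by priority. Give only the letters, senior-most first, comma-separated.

B, D, A, C

First, effective dates: B relates back to the deed date Jun 12, 2024; D is treated as recorded Mar 20, 2024, the work-commencement date.
Sorted by effective date: D (Mar 20, 2024), B (Jun 12, 2024), A (Mar 19, 2025), C (Jan 10, 2027).
Because D would otherwise rank above B, the subordination swaps them.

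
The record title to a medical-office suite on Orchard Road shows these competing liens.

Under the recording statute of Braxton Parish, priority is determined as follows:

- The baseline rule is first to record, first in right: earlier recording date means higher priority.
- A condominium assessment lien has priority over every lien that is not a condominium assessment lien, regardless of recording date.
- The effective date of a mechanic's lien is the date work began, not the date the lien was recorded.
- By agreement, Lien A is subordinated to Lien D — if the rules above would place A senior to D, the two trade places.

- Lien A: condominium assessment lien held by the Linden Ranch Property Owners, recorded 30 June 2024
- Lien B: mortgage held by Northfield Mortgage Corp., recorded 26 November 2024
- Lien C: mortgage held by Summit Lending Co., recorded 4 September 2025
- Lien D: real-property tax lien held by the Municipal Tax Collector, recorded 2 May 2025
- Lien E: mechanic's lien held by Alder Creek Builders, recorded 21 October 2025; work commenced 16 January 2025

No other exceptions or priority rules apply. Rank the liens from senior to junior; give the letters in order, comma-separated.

D, B, E, A, C

Effective dates: E is treated as recorded 16 January 2025, the work-commencement date.
A, as a condominium assessment lien, has superpriority and ranks first.
Among the remaining liens, by effective date: B (26 November 2024), E (16 January 2025), D (2 May 2025), C (4 September 2025).
Because A would otherwise rank above D, the subordination swaps them.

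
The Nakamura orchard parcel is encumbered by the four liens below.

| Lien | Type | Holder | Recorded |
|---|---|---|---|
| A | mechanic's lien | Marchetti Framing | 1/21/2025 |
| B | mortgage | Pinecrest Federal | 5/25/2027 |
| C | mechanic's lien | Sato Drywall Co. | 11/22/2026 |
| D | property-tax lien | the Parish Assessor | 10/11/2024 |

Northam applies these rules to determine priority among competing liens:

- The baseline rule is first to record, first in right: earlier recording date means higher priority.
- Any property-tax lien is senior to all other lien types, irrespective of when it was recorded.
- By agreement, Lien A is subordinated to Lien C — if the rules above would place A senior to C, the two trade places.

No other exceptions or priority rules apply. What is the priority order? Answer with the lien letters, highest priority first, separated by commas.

D, C, A, B

D is a property-tax lien and takes priority over every other lien.
Remaining liens by effective date: A (1/21/2025), C (11/22/2026), B (5/25/2027).
Because A would otherwise rank above C, the subordination swaps them.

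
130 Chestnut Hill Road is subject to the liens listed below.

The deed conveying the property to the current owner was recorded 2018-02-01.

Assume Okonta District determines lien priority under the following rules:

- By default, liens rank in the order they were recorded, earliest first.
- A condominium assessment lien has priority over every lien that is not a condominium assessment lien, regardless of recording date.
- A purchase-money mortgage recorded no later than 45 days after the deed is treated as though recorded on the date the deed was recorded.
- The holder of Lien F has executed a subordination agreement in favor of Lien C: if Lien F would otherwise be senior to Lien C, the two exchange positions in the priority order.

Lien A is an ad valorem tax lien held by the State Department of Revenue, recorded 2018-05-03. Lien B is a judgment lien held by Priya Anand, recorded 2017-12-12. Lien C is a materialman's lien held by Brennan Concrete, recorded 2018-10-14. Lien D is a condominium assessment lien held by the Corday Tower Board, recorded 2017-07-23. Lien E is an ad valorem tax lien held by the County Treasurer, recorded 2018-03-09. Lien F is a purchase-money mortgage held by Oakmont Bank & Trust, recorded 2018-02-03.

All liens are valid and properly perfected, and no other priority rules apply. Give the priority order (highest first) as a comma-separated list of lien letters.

Effective dates after the stated exceptions: F was recorded within the 45-day window, so its effective date is the deed date 2018-02-01.
D, as a condominium assessment lien, has superpriority and ranks first.
The other liens, earliest effective date first: B (2017-12-12), F (2018-02-01), E (2018-03-09), A (2018-05-03), C (2018-10-14).
F would otherwise be senior to C, so under the subordination agreement F and C exchange positions.

D, B, C, E, A, F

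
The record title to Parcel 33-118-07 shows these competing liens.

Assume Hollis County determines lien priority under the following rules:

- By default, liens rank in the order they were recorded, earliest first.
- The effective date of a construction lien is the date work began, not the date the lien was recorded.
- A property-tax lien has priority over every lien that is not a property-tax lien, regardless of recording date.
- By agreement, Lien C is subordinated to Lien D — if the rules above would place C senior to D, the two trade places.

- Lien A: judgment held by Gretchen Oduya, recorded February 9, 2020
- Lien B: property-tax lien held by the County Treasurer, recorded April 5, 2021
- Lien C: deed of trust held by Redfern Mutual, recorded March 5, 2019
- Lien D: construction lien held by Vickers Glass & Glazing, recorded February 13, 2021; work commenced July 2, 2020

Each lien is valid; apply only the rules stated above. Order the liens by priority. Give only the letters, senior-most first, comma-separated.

Adjusting effective dates: D relates back to July 2, 2020 (work commenced).
As a property-tax lien, B is senior to every other lien.
Remaining liens by effective date: C (March 5, 2019), A (February 9, 2020), D (July 2, 2020).
Because C would otherwise rank above D, the subordination swaps them.

B, D, A, C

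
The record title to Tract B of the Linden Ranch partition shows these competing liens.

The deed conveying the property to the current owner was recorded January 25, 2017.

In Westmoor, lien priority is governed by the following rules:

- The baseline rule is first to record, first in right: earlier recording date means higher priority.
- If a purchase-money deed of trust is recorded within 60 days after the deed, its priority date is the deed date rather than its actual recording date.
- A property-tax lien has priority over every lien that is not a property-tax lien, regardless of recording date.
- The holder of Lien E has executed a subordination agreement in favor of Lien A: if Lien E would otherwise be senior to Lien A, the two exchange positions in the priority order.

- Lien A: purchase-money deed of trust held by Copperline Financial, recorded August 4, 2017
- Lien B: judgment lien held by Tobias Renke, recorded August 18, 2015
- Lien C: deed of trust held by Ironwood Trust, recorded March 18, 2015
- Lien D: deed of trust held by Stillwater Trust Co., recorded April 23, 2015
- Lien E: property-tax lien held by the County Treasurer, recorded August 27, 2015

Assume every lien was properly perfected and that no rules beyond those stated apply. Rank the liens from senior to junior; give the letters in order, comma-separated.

Effective dates: A was recorded 191 days after the deed, outside the 60-day window, so it keeps its recording date.
E is a property-tax lien, so it outranks all other liens regardless of date.
The other liens, earliest effective date first: C (March 18, 2015), D (April 23, 2015), B (August 18, 2015), A (August 4, 2017).
The subordination applies — E was senior to A — so E and A swap.

A, C, D, B, E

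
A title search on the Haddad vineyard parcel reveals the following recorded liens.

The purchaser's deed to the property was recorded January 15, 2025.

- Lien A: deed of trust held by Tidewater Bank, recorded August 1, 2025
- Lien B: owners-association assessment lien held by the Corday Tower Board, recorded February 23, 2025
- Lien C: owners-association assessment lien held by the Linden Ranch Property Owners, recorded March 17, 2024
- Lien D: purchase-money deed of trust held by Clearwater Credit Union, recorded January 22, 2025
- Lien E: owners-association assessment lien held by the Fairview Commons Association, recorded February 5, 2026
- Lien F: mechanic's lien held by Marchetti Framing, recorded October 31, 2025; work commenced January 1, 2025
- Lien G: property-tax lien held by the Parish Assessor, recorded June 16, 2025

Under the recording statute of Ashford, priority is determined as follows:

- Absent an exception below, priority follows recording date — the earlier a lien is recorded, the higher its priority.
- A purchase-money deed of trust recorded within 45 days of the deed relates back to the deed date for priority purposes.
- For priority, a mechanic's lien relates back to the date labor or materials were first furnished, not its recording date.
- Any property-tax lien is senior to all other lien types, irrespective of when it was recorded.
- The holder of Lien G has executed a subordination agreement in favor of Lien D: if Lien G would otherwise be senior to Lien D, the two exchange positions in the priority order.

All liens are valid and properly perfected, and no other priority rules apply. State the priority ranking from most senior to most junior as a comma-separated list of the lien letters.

Effective dates: D relates back to the deed date January 15, 2025; F is treated as recorded January 1, 2025, the work-commencement date.
G is a property-tax lien and takes priority over every other lien.
Ordering the rest by effective date: C (March 17, 2024), F (January 1, 2025), D (January 15, 2025), B (February 23, 2025), A (August 1, 2025), E (February 5, 2026).
G would otherwise be senior to D, so under the subordination agreement G and D exchange positions.

D, C, F, G, B, A, E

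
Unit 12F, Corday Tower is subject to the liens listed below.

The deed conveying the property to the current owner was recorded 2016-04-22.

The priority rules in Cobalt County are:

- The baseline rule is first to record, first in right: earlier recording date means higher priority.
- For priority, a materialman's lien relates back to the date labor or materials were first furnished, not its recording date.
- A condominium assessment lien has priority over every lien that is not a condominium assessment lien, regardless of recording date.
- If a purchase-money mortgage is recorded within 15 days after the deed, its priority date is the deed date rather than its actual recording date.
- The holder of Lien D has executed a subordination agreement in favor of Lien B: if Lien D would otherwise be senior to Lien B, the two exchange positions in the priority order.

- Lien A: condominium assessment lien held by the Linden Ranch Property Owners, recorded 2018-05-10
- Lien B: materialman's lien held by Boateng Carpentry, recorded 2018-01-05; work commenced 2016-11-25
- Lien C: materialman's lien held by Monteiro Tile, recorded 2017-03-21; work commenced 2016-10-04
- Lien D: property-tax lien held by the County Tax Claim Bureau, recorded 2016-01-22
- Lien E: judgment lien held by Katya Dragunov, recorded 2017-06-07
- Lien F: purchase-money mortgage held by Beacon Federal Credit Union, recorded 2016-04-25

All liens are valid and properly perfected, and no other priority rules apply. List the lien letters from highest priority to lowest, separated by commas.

A, B, F, C, D, E

Effective dates after the stated exceptions: B relates back to 2016-11-25 (work commenced); C's effective date is 2016-10-04, when work began; F was recorded within the 15-day window, so its effective date is the deed date 2016-04-22.
A is a condominium assessment lien, so it outranks all other liens regardless of date.
Ordering the rest by effective date: D (2016-01-22), F (2016-04-22), C (2016-10-04), B (2016-11-25), E (2017-06-07).
The subordination applies — D was senior to B — so D and B swap.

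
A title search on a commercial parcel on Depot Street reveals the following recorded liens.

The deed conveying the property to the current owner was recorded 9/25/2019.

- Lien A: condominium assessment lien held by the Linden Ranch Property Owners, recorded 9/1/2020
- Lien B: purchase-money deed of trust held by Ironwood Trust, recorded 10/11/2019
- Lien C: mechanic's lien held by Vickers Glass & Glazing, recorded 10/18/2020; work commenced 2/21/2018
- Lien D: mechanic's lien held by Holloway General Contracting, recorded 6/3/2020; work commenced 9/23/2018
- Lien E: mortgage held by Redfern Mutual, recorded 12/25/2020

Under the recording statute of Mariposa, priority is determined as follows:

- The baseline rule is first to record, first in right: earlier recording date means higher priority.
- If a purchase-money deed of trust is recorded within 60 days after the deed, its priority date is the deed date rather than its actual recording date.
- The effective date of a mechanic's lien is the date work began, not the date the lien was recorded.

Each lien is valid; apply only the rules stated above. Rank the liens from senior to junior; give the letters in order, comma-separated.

Effective dates: B was recorded within the 60-day window, so its effective date is the deed date 9/25/2019; C's effective date is 2/21/2018, when work began; D's effective date is 9/23/2018, when work began.
By effective date: C (2/21/2018), D (9/23/2018), B (9/25/2019), A (9/1/2020), E (12/25/2020).

C, D, B, A, E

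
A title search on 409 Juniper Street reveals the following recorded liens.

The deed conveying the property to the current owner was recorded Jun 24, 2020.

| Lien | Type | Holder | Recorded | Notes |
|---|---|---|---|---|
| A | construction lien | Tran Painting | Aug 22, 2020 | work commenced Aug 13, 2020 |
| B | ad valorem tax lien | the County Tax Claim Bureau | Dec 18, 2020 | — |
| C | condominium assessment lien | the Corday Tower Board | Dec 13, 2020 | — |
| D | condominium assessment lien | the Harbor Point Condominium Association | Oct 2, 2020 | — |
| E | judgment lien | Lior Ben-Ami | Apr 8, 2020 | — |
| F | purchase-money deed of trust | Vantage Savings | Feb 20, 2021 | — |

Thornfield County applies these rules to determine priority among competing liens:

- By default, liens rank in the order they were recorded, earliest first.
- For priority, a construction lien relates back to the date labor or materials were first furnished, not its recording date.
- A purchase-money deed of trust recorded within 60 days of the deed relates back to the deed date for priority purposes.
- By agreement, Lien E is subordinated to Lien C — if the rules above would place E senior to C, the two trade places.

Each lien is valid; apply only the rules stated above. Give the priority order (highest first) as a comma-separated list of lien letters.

Adjusting effective dates: A relates back to Aug 13, 2020 (work commenced); F missed the 60-day window (241 days after the deed), so its recording date stands.
By effective date, earliest first: E (Apr 8, 2020), A (Aug 13, 2020), D (Oct 2, 2020), C (Dec 13, 2020), B (Dec 18, 2020), F (Feb 20, 2021).
Because E would otherwise rank above C, the subordination swaps them.

C, A, D, E, B, F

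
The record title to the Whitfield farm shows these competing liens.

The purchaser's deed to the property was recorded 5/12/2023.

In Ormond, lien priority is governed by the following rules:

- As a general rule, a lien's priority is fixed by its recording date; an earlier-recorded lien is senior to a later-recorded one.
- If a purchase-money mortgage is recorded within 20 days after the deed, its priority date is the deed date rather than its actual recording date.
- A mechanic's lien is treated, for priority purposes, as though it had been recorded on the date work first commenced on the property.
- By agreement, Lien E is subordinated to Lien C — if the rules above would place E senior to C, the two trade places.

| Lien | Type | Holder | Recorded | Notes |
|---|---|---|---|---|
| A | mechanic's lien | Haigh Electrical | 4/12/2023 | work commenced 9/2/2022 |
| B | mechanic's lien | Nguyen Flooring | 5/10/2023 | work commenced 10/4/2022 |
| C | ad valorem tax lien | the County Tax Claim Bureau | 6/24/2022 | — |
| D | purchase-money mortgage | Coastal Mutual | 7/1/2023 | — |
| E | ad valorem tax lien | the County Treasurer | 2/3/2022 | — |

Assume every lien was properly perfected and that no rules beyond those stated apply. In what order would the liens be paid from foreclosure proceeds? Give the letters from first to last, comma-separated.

Effective dates: A is treated as recorded 9/2/2022, the work-commencement date; B's effective date is 10/4/2022, when work began; D missed the 20-day window (50 days after the deed), so its recording date stands.
Ordering by effective date: E (2/3/2022), C (6/24/2022), A (9/2/2022), B (10/4/2022), D (7/1/2023).
E is senior to C before the subordination, so the two trade places.

C, E, A, B, D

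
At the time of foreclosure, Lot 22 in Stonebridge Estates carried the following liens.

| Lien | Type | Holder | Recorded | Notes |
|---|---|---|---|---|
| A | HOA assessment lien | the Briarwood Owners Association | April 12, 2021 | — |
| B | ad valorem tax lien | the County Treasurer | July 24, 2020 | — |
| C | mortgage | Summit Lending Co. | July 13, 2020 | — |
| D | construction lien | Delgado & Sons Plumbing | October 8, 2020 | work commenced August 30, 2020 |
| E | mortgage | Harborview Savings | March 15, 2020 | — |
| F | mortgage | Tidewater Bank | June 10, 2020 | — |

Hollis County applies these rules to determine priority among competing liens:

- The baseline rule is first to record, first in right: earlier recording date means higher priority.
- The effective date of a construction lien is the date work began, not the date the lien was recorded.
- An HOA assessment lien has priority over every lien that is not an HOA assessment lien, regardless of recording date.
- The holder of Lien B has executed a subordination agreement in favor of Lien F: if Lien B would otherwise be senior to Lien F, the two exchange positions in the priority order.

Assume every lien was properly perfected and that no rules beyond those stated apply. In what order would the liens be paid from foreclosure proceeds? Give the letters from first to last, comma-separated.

First, effective dates: D relates back to August 30, 2020 (work commenced).
A is an HOA assessment lien, so it outranks all other liens regardless of date.
Among the remaining liens, by effective date: E (March 15, 2020), F (June 10, 2020), C (July 13, 2020), B (July 24, 2020), D (August 30, 2020).
B already ranks below F; the subordination has no effect.

A, E, F, C, B, D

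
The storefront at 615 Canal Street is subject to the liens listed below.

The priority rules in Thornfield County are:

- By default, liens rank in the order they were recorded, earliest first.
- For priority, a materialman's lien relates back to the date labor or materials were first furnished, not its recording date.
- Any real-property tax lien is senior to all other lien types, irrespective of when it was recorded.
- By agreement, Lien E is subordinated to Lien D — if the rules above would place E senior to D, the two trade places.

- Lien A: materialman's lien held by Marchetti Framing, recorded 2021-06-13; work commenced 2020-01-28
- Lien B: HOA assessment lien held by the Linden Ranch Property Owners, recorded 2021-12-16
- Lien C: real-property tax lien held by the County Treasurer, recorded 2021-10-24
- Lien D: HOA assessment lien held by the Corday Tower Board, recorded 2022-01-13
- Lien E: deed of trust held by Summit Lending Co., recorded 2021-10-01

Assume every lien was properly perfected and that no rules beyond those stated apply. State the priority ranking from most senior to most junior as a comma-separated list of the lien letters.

Adjusting effective dates: A is treated as recorded 2020-01-28, the work-commencement date.
C, as a real-property tax lien, has superpriority and ranks first.
The other liens, earliest effective date first: A (2020-01-28), E (2021-10-01), B (2021-12-16), D (2022-01-13).
Because E would otherwise rank above D, the subordination swaps them.

C, A, D, B, E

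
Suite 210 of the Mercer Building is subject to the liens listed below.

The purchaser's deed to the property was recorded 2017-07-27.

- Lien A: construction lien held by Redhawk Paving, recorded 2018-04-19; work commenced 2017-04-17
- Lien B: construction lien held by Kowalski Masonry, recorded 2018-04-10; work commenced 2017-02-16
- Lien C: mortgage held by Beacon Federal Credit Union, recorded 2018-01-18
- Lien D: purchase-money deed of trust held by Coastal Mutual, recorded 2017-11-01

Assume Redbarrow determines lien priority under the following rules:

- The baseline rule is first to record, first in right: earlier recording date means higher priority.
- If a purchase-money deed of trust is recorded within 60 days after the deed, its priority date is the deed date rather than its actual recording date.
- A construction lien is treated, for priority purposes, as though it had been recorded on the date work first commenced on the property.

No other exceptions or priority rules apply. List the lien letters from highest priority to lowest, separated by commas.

Effective dates: A's effective date is 2017-04-17, when work began; B is treated as recorded 2017-02-16, the work-commencement date; D was recorded 97 days after the deed — beyond 60 days — so no relation-back applies.
Ordering by effective date: B (2017-02-16), A (2017-04-17), D (2017-11-01), C (2018-01-18).

B, A, D, C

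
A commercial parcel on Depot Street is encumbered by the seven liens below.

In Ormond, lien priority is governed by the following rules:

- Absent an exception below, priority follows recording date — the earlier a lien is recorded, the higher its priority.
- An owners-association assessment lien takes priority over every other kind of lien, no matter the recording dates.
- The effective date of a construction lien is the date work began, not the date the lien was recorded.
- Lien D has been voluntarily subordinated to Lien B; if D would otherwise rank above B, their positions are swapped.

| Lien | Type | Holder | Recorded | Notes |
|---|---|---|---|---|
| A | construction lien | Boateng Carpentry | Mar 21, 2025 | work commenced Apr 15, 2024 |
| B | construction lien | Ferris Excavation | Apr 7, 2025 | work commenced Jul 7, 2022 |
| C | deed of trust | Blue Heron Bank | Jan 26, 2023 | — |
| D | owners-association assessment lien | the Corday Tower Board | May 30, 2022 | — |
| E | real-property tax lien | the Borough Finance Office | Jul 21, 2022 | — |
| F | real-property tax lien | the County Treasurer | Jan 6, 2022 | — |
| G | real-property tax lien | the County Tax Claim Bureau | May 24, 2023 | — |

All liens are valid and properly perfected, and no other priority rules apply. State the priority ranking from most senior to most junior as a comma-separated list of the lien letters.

B, F, D, E, C, G, A

Effective dates after the stated exceptions: A's effective date is Apr 15, 2024, when work began; B is treated as recorded Jul 7, 2022, the work-commencement date.
As an owners-association assessment lien, D is senior to every other lien.
Ordering the rest by effective date: F (Jan 6, 2022), B (Jul 7, 2022), E (Jul 21, 2022), C (Jan 26, 2023), G (May 24, 2023), A (Apr 15, 2024).
D would otherwise be senior to B, so under the subordination agreement D and B exchange positions.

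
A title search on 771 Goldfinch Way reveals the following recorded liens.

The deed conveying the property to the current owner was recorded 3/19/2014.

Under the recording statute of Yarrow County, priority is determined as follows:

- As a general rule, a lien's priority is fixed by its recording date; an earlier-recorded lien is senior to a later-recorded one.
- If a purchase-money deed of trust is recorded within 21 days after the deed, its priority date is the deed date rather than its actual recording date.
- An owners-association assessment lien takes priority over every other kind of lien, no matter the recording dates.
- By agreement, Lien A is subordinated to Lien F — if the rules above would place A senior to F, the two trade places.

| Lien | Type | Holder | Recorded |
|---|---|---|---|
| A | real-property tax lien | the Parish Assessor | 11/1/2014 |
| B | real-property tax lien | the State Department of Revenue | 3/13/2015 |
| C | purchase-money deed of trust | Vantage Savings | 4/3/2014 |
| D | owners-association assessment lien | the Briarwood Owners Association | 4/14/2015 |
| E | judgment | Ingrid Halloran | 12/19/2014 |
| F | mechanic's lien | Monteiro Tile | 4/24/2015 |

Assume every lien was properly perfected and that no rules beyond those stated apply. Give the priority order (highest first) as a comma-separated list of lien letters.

First, effective dates: C's effective date is the deed date, 3/19/2014.
D, as an owners-association assessment lien, has superpriority and ranks first.
The other liens, earliest effective date first: C (3/19/2014), A (11/1/2014), E (12/19/2014), B (3/13/2015), F (4/24/2015).
A is senior to F before the subordination, so the two trade places.

D, C, F, E, B, A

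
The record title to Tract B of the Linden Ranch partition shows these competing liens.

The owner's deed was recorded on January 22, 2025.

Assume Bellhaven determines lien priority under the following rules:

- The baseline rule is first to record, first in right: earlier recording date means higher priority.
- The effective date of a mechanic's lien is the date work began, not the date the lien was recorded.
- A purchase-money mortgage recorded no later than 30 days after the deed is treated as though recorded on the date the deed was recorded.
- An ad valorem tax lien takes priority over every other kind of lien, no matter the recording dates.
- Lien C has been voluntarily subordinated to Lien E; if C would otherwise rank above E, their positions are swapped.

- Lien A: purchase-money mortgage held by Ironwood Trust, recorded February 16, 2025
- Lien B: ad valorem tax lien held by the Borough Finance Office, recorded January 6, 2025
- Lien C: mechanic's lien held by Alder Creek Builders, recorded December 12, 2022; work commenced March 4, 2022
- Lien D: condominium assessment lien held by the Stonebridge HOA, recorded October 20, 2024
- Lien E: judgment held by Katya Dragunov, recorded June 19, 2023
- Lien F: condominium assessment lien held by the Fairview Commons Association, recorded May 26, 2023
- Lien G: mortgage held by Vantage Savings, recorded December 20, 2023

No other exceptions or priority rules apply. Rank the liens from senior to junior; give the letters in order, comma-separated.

First, effective dates: A relates back to the deed date January 22, 2025; C relates back to March 4, 2022 (work commenced).
As an ad valorem tax lien, B is senior to every other lien.
The other liens, earliest effective date first: C (March 4, 2022), F (May 26, 2023), E (June 19, 2023), G (December 20, 2023), D (October 20, 2024), A (January 22, 2025).
The subordination applies — C was senior to E — so C and E swap.

B, E, F, C, G, D, A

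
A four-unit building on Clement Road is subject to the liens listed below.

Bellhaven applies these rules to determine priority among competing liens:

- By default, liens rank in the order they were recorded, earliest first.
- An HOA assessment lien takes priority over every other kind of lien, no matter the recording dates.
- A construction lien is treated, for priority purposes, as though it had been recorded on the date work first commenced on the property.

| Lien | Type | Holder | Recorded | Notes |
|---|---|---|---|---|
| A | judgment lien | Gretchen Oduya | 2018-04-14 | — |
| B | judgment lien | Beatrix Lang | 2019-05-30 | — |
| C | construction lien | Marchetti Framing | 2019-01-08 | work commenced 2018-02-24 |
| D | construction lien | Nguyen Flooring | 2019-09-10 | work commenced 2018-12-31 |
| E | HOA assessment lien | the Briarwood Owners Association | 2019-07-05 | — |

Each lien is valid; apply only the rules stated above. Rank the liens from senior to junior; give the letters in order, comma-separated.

E, C, A, D, B

Adjusting effective dates: C relates back to 2018-02-24 (work commenced); D's effective date is 2018-12-31, when work began.
As an HOA assessment lien, E is senior to every other lien.
Ordering the rest by effective date: C (2018-02-24), A (2018-04-14), D (2018-12-31), B (2019-05-30).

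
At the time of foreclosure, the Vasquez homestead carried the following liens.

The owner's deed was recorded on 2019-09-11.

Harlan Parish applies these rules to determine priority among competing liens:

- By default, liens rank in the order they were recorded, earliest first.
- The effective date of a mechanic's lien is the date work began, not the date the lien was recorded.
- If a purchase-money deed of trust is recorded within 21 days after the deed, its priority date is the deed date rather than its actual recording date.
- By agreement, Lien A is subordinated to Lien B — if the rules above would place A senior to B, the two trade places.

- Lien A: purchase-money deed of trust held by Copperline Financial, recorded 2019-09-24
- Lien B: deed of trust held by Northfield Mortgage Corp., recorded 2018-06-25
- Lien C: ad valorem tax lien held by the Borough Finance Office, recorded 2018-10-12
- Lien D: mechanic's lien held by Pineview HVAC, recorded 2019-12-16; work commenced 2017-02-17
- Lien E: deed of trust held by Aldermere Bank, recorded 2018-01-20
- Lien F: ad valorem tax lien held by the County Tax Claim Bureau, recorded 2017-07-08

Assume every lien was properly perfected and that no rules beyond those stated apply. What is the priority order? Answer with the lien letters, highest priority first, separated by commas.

Effective dates after the stated exceptions: A relates back to the deed date 2019-09-11; D's effective date is 2017-02-17, when work began.
By effective date: D (2017-02-17), F (2017-07-08), E (2018-01-20), B (2018-06-25), C (2018-10-12), A (2019-09-11).
Since A is not senior to B, the subordination leaves the order unchanged.

D, F, E, B, C, A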